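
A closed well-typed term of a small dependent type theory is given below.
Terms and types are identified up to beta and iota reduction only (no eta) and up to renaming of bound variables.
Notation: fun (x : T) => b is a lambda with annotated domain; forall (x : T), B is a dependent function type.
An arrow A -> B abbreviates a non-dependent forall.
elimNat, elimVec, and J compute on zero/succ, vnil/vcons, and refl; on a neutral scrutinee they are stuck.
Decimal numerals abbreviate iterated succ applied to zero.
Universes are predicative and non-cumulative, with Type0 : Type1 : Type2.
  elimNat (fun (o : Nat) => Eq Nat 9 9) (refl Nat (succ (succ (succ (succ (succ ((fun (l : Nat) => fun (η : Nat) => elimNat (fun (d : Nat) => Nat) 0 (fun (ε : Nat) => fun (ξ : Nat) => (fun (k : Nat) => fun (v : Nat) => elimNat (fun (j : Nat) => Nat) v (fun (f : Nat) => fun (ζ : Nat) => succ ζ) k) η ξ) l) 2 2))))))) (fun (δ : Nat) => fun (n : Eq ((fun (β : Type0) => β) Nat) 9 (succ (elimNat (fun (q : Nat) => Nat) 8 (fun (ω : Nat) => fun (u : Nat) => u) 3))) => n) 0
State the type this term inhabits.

type:
  Eq Nat 9 9


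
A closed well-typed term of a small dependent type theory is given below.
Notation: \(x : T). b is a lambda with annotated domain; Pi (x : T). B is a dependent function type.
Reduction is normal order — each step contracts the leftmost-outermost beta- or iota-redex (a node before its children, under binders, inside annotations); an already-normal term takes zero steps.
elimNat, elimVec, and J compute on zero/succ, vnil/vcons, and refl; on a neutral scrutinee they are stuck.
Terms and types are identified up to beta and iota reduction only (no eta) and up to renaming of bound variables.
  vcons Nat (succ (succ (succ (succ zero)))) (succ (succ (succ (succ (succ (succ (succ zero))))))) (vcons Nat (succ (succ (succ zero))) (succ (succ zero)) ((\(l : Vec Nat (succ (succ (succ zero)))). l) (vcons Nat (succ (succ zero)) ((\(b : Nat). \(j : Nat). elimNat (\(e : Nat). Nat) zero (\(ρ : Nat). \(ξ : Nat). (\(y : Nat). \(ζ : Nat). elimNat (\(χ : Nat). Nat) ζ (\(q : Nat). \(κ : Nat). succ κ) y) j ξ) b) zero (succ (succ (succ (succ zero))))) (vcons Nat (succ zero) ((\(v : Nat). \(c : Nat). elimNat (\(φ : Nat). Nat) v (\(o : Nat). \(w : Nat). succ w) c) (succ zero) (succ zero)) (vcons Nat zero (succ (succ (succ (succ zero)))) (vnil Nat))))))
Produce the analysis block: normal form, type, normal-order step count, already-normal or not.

resulting normal form:
  vcons Nat (succ (succ (succ (succ zero)))) (succ (succ (succ (succ (succ (succ (succ zero))))))) (vcons Nat (succ (succ (succ zero))) (succ (succ zero)) (vcons Nat (succ (succ zero)) zero (vcons Nat (succ zero) (succ (succ zero)) (vcons Nat zero (succ (succ (succ (succ zero)))) (vnil Nat)))))
type:
  Vec Nat (succ (succ (succ (succ (succ zero)))))
steps to reach normal form (normal order): 10
started in normal form: no
first contracted redex: a beta-redex


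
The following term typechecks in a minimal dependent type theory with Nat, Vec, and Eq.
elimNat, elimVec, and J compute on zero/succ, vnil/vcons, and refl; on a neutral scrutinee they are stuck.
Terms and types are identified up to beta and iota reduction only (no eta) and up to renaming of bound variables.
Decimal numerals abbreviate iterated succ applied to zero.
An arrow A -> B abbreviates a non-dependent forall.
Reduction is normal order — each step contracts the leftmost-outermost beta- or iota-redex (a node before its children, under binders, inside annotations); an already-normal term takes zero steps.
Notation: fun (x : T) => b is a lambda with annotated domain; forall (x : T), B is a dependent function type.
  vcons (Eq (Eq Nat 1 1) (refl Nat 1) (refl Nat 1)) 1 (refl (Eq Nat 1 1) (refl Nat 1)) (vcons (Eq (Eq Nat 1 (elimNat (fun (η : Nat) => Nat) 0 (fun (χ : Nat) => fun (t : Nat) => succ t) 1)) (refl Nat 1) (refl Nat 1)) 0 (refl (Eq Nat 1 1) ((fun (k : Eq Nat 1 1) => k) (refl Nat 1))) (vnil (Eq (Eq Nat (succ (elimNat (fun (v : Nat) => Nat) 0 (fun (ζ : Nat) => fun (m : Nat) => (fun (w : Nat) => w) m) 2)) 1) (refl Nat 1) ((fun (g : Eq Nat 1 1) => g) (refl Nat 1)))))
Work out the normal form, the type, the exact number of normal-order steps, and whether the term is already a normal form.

resulting normal form:
  vcons (Eq (Eq Nat 1 1) (refl Nat 1) (refl Nat 1)) 1 (refl (Eq Nat 1 1) (refl Nat 1)) (vcons (Eq (Eq Nat 1 1) (refl Nat 1) (refl Nat 1)) 0 (refl (Eq Nat 1 1) (refl Nat 1)) (vnil (Eq (Eq Nat 1 1) (refl Nat 1) (refl Nat 1))))
inferred type:
  Vec (Eq (Eq Nat 1 1) (refl Nat 1) (refl Nat 1)) 2
normal-order step count: 15
term was already normal: no
first contracted redex: an elimNat iota-redex


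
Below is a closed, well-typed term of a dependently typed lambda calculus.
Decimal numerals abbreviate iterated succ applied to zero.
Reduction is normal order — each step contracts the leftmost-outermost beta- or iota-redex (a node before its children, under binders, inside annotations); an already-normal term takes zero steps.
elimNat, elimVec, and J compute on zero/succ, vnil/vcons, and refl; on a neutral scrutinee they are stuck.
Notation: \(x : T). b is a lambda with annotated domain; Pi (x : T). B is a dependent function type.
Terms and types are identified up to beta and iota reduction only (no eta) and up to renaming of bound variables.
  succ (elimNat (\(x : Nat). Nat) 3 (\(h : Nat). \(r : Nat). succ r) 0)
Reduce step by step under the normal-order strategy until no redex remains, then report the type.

normal-order reduction sequence:
  succ (elimNat (\(x : Nat). Nat) 3 (\(h : Nat). \(r : Nat). succ r) 0)
  ~> 4
type:
  Nat


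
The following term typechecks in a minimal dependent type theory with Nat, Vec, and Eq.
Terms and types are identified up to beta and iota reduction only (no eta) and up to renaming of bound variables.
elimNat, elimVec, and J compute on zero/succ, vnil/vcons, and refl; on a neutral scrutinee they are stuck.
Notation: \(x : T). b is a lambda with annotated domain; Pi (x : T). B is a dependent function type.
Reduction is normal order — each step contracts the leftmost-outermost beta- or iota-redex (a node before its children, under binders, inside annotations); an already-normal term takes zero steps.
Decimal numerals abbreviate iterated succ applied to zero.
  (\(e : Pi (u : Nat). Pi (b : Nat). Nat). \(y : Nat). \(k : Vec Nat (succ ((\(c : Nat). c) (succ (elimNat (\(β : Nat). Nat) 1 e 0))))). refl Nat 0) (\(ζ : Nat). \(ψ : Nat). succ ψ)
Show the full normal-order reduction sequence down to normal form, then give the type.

normal-order reduction:
  (\(e : Pi (u : Nat). Pi (b : Nat). Nat). \(y : Nat). \(k : Vec Nat (succ ((\(c : Nat). c) (succ (elimNat (\(β : Nat). Nat) 1 e 0))))). refl Nat 0) (\(ζ : Nat). \(ψ : Nat). succ ψ)
  ~> \(e : Nat). \(u : Vec Nat (succ ((\(b : Nat). b) (succ (elimNat (\(y : Nat). Nat) 1 (\(k : Nat). \(c : Nat). succ c) 0))))). refl Nat 0
  ~> \(e : Nat). \(u : Vec Nat (succ (succ (elimNat (\(b : Nat). Nat) 1 (\(y : Nat). \(k : Nat). succ k) 0)))). refl Nat 0
  ~> \(e : Nat). \(u : Vec Nat 3). refl Nat 0
the term's type:
  Pi (e : Nat). Pi (u : Vec Nat 3). Eq Nat 0 0


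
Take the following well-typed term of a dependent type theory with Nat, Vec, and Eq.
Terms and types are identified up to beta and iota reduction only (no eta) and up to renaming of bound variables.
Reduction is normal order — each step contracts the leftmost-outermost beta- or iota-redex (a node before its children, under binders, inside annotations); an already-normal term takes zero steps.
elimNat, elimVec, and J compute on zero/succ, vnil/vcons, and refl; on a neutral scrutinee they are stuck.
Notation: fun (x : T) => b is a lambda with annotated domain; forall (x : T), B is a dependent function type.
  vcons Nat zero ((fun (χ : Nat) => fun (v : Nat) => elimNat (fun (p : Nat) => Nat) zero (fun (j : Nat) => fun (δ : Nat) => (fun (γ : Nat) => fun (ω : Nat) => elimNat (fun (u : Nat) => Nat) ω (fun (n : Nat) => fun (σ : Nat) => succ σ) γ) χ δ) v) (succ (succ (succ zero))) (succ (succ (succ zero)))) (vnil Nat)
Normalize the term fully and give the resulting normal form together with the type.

normal form:
  vcons Nat zero (succ (succ (succ (succ (succ (succ (succ (succ (succ zero))))))))) (vnil Nat)
the term's type:
  Vec Nat (succ zero)
observation: the term reaches its normal form after 48 normal-order steps.


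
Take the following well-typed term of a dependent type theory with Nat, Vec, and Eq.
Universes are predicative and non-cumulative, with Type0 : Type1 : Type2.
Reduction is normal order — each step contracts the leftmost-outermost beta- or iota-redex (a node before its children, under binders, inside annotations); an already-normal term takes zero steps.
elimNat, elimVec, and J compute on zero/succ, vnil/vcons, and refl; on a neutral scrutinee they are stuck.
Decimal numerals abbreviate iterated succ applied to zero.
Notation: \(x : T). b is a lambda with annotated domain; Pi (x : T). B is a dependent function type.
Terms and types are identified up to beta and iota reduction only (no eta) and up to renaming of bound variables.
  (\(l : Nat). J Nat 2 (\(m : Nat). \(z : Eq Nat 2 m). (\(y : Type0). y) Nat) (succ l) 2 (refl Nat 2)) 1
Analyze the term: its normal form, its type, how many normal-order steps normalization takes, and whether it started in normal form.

normal form:
  2
type:
  Nat
steps to reach normal form (normal order): 2
started in normal form: no
first redex: a beta-redex


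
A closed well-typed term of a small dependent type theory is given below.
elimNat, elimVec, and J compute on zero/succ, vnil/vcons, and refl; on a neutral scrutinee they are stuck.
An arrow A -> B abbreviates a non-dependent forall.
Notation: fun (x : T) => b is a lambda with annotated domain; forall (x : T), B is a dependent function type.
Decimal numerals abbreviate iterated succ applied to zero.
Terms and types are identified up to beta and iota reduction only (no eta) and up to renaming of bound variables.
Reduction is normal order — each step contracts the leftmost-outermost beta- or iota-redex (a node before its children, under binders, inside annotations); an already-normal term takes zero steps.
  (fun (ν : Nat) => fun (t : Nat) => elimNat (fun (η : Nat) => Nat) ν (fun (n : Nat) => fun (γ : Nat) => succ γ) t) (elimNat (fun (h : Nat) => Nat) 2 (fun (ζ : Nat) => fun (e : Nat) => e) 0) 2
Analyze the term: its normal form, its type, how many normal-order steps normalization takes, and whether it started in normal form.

normal form:
  4
inferred type:
  Nat
normal-order step count: 10
term was already normal: no
first contracted redex: a beta-redex


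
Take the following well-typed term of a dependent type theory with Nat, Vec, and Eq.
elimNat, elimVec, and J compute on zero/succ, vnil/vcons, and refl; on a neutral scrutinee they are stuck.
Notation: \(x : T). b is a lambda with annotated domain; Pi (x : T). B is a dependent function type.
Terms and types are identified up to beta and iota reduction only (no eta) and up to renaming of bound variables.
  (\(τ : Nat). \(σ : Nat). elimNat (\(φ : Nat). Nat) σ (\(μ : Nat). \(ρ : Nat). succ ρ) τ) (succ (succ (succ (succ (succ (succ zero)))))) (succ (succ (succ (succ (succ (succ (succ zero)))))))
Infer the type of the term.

the term's type:
  Nat


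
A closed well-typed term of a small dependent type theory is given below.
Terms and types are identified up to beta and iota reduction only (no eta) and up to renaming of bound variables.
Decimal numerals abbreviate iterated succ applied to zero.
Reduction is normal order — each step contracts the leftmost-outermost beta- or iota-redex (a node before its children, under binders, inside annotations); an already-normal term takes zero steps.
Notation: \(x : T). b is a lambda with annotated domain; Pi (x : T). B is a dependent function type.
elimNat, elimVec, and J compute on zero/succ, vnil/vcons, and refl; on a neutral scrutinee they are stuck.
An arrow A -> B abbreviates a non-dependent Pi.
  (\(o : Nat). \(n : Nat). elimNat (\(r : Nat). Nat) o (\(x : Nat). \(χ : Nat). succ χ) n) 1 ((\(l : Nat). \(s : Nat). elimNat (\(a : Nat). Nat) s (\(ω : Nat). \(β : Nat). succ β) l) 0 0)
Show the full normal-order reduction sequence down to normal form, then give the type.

reduction (normal order):
  (\(o : Nat). \(n : Nat). elimNat (\(r : Nat). Nat) o (\(x : Nat). \(χ : Nat). succ χ) n) 1 ((\(l : Nat). \(s : Nat). elimNat (\(a : Nat). Nat) s (\(ω : Nat). \(β : Nat). succ β) l) 0 0)
  ~> (\(o : Nat). elimNat (\(n : Nat). Nat) 1 (\(r : Nat). \(x : Nat). succ x) o) ((\(χ : Nat). \(l : Nat). elimNat (\(s : Nat). Nat) l (\(a : Nat). \(ω : Nat). succ ω) χ) 0 0)
  ~> elimNat (\(o : Nat). Nat) 1 (\(n : Nat). \(r : Nat). succ r) ((\(x : Nat). \(χ : Nat). elimNat (\(l : Nat). Nat) χ (\(s : Nat). \(a : Nat). succ a) x) 0 0)
  ~> elimNat (\(o : Nat). Nat) 1 (\(n : Nat). \(r : Nat). succ r) ((\(x : Nat). elimNat (\(χ : Nat). Nat) x (\(l : Nat). \(s : Nat). succ s) 0) 0)
  ~> elimNat (\(o : Nat). Nat) 1 (\(n : Nat). \(r : Nat). succ r) (elimNat (\(x : Nat). Nat) 0 (\(χ : Nat). \(l : Nat). succ l) 0)
  ~> elimNat (\(o : Nat). Nat) 1 (\(n : Nat). \(r : Nat). succ r) 0
  ~> 1
the term's type:
  Nat


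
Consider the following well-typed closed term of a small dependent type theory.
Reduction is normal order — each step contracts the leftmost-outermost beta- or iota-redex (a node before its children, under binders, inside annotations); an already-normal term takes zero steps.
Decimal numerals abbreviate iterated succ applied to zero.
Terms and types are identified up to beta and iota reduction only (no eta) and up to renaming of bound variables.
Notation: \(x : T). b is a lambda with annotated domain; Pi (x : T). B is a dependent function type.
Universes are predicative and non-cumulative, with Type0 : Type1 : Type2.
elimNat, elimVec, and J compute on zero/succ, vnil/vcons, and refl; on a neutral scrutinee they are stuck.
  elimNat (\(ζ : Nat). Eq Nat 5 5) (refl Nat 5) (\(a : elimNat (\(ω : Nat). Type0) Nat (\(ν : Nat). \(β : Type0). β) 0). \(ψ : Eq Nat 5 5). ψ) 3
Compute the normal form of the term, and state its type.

normal form:
  refl Nat 5
inferred type:
  Eq Nat 5 5
observation: the term reaches its normal form after 10 normal-order steps.


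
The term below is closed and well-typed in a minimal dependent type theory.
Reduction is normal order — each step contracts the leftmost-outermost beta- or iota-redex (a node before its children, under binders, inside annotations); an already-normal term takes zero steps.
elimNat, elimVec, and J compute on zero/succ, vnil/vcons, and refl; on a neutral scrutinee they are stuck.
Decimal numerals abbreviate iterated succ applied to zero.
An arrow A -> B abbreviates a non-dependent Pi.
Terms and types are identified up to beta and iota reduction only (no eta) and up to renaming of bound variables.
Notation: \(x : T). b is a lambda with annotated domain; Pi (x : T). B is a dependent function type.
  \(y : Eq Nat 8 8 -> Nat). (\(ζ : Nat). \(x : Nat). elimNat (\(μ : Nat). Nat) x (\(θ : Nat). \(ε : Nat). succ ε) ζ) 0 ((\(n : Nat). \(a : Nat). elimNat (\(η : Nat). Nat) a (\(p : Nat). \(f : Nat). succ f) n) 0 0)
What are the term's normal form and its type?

resulting normal form:
  \(y : Eq Nat 8 8 -> Nat). 0
the term's type:
  (Eq Nat 8 8 -> Nat) -> Nat


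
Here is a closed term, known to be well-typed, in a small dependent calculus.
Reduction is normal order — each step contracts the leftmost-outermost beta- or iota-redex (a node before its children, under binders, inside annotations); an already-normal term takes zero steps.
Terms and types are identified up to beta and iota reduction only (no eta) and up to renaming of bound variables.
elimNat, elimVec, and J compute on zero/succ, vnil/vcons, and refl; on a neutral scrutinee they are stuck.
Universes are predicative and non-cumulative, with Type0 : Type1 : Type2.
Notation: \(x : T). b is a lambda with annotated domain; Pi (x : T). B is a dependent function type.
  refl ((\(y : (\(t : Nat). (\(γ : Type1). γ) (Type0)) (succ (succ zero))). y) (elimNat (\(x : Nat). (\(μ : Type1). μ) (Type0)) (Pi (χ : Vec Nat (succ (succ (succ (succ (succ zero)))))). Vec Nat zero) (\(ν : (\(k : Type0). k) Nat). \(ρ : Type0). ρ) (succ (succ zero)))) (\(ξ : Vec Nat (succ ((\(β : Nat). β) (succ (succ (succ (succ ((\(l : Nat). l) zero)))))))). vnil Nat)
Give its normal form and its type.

normal form:
  refl (Pi (y : Vec Nat (succ (succ (succ (succ (succ zero)))))). Vec Nat zero) (\(t : Vec Nat (succ (succ (succ (succ (succ zero)))))). vnil Nat)
the term's type:
  Eq (Pi (y : Vec Nat (succ (succ (succ (succ (succ zero)))))). Vec Nat zero) (\(t : Vec Nat (succ (succ (succ (succ (succ zero)))))). vnil Nat) (\(γ : Vec Nat (succ (succ (succ (succ (succ zero)))))). vnil Nat)
observation: 10 normal-order steps separate the term from its normal form.


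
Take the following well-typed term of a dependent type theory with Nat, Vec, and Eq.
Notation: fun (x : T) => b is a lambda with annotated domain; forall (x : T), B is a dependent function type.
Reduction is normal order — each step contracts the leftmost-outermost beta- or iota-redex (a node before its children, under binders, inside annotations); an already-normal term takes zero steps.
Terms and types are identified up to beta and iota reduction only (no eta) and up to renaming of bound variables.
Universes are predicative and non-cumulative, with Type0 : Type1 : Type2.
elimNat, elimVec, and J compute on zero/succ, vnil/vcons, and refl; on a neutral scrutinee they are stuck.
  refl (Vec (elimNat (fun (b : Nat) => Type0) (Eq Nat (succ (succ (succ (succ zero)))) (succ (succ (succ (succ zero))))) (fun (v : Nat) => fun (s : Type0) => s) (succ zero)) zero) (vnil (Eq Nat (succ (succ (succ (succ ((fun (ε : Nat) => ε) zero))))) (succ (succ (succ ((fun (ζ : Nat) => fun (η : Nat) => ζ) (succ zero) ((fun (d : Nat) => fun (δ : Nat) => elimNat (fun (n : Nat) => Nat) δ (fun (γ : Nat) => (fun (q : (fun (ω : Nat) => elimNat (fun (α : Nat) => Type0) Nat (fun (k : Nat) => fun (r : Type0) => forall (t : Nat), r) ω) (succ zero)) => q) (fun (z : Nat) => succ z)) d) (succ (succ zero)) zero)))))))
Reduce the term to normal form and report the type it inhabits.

reduced normal form:
  refl (Vec (Eq Nat (succ (succ (succ (succ zero)))) (succ (succ (succ (succ zero))))) zero) (vnil (Eq Nat (succ (succ (succ (succ zero)))) (succ (succ (succ (succ zero))))))
type:
  Eq (Vec (Eq Nat (succ (succ (succ (succ zero)))) (succ (succ (succ (succ zero))))) zero) (vnil (Eq Nat (succ (succ (succ (succ zero)))) (succ (succ (succ (succ zero)))))) (vnil (Eq Nat (succ (succ (succ (succ zero)))) (succ (succ (succ (succ zero))))))
observation: the first redex contracted is an elimNat iota-redex; the normal form is reached in 7 normal-order steps.


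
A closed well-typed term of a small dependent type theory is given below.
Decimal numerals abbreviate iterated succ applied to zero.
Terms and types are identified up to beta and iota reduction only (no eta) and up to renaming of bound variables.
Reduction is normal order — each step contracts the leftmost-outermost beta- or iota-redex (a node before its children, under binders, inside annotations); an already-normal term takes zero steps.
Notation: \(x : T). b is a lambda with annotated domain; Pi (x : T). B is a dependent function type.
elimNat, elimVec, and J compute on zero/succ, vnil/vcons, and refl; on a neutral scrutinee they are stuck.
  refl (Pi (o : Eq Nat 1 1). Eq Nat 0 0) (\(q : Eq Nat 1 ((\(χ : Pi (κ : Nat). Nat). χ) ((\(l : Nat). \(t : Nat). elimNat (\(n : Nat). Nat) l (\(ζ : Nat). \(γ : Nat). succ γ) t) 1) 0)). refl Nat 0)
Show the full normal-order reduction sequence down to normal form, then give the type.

normal-order reduction sequence:
  refl (Pi (o : Eq Nat 1 1). Eq Nat 0 0) (\(q : Eq Nat 1 ((\(χ : Pi (κ : Nat). Nat). χ) ((\(l : Nat). \(t : Nat). elimNat (\(n : Nat). Nat) l (\(ζ : Nat). \(γ : Nat). succ γ) t) 1) 0)). refl Nat 0)
  ~> refl (Pi (o : Eq Nat 1 1). Eq Nat 0 0) (\(q : Eq Nat 1 ((\(χ : Nat). \(κ : Nat). elimNat (\(l : Nat). Nat) χ (\(t : Nat). \(n : Nat). succ n) κ) 1 0)). refl Nat 0)
  ~> refl (Pi (o : Eq Nat 1 1). Eq Nat 0 0) (\(q : Eq Nat 1 ((\(χ : Nat). elimNat (\(κ : Nat). Nat) 1 (\(l : Nat). \(t : Nat). succ t) χ) 0)). refl Nat 0)
  ~> refl (Pi (o : Eq Nat 1 1). Eq Nat 0 0) (\(q : Eq Nat 1 (elimNat (\(χ : Nat). Nat) 1 (\(κ : Nat). \(l : Nat). succ l) 0)). refl Nat 0)
  ~> refl (Pi (o : Eq Nat 1 1). Eq Nat 0 0) (\(q : Eq Nat 1 1). refl Nat 0)
the term's type:
  Eq (Pi (o : Eq Nat 1 1). Eq Nat 0 0) (\(q : Eq Nat 1 1). refl Nat 0) (\(χ : Eq Nat 1 1). refl Nat 0)


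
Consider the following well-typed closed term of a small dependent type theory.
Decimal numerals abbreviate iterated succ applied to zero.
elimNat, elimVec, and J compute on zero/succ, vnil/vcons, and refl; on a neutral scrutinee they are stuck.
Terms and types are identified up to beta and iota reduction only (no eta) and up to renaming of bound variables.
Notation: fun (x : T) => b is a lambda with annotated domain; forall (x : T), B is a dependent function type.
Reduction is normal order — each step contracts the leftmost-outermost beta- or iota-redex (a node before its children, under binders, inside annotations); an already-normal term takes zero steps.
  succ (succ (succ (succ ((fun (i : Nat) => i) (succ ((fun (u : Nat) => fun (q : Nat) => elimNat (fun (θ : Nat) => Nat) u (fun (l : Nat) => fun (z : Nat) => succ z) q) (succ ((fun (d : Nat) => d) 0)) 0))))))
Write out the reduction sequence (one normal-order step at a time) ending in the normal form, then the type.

reduction (normal order):
  succ (succ (succ (succ ((fun (i : Nat) => i) (succ ((fun (u : Nat) => fun (q : Nat) => elimNat (fun (θ : Nat) => Nat) u (fun (l : Nat) => fun (z : Nat) => succ z) q) (succ ((fun (d : Nat) => d) 0)) 0))))))
  ~> succ (succ (succ (succ (succ ((fun (i : Nat) => fun (u : Nat) => elimNat (fun (q : Nat) => Nat) i (fun (θ : Nat) => fun (l : Nat) => succ l) u) (succ ((fun (z : Nat) => z) 0)) 0)))))
  ~> succ (succ (succ (succ (succ ((fun (i : Nat) => elimNat (fun (u : Nat) => Nat) (succ ((fun (q : Nat) => q) 0)) (fun (θ : Nat) => fun (l : Nat) => succ l) i) 0)))))
  ~> succ (succ (succ (succ (succ (elimNat (fun (i : Nat) => Nat) (succ ((fun (u : Nat) => u) 0)) (fun (q : Nat) => fun (θ : Nat) => succ θ) 0)))))
  ~> succ (succ (succ (succ (succ (succ ((fun (i : Nat) => i) 0))))))
  ~> 6
the term's type:
  Nat


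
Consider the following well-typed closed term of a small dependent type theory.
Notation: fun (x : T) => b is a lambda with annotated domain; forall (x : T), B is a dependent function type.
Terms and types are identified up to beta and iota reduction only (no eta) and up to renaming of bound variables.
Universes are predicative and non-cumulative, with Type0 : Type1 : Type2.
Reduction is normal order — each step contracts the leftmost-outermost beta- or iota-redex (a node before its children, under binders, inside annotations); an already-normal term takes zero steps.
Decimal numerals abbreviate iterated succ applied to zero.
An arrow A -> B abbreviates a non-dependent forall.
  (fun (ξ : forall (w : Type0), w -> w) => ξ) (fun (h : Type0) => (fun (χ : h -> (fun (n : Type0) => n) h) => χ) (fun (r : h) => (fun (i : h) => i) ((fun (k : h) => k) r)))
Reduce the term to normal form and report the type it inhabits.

reduced normal form:
  fun (ξ : Type0) => fun (w : ξ) => w
the term's type:
  forall (ξ : Type0), ξ -> ξ
observation: 4 normal-order steps normalize the term, beginning with a beta-redex.


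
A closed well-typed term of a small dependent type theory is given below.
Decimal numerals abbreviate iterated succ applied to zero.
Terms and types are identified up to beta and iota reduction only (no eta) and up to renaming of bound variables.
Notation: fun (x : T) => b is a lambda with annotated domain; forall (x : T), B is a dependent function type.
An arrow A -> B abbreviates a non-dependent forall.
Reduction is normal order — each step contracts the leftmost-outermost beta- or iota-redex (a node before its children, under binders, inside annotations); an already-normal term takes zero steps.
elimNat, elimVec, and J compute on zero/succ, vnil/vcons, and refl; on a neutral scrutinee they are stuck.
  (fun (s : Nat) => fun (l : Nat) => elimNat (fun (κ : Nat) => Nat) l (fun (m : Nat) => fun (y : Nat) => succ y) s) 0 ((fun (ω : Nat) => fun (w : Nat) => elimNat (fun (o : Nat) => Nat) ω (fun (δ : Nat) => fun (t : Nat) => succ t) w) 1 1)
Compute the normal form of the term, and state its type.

resulting normal form:
  2
inferred type:
  Nat
observation: reduction starts at a beta-redex, and 9 normal-order steps reach the normal form.


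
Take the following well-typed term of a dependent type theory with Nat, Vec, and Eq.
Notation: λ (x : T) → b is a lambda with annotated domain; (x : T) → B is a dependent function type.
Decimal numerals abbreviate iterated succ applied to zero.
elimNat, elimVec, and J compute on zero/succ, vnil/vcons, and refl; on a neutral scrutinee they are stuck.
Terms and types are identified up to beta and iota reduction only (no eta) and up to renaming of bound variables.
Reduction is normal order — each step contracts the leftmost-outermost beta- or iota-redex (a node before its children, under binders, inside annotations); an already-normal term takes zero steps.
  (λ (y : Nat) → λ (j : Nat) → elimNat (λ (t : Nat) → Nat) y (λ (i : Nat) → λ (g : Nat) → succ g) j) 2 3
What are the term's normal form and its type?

reduced normal form:
  5
the term's type:
  Nat


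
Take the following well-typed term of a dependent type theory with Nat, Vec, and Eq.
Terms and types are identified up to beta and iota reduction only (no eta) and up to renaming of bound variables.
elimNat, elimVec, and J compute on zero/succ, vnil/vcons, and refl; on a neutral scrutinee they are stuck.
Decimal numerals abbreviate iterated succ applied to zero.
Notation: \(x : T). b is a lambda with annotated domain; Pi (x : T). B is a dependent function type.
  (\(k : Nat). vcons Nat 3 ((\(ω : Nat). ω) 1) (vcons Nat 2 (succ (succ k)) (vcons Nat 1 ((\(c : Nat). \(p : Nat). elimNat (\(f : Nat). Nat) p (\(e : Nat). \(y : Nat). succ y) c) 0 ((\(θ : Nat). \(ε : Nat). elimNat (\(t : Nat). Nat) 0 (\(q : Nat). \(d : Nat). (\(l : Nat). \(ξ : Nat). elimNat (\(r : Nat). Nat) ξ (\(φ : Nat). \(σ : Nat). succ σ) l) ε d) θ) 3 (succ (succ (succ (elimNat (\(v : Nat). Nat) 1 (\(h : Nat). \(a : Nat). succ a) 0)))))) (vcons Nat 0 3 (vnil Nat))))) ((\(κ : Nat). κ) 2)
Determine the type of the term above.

inferred type:
  Vec Nat 4


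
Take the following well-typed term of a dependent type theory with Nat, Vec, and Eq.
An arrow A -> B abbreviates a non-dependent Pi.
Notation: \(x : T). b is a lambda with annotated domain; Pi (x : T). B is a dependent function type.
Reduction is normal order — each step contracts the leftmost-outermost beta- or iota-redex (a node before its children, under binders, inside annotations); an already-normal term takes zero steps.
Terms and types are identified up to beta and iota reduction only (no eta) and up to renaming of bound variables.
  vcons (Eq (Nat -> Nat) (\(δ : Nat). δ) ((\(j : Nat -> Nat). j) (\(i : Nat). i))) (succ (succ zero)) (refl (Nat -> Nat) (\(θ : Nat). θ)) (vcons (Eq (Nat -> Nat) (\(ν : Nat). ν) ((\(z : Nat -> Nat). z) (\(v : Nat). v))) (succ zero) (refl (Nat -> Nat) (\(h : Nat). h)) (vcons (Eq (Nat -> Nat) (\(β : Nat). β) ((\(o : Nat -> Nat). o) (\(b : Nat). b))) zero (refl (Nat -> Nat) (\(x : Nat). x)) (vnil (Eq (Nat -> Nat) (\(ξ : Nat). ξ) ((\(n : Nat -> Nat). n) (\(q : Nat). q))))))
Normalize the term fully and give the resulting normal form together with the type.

resulting normal form:
  vcons (Eq (Nat -> Nat) (\(δ : Nat). δ) (\(j : Nat). j)) (succ (succ zero)) (refl (Nat -> Nat) (\(i : Nat). i)) (vcons (Eq (Nat -> Nat) (\(θ : Nat). θ) (\(ν : Nat). ν)) (succ zero) (refl (Nat -> Nat) (\(z : Nat). z)) (vcons (Eq (Nat -> Nat) (\(v : Nat). v) (\(h : Nat). h)) zero (refl (Nat -> Nat) (\(β : Nat). β)) (vnil (Eq (Nat -> Nat) (\(o : Nat). o) (\(b : Nat). b)))))
the term's type:
  Vec (Eq (Nat -> Nat) (\(δ : Nat). δ) (\(j : Nat). j)) (succ (succ (succ zero)))
observation: the term reaches its normal form after 4 normal-order steps.


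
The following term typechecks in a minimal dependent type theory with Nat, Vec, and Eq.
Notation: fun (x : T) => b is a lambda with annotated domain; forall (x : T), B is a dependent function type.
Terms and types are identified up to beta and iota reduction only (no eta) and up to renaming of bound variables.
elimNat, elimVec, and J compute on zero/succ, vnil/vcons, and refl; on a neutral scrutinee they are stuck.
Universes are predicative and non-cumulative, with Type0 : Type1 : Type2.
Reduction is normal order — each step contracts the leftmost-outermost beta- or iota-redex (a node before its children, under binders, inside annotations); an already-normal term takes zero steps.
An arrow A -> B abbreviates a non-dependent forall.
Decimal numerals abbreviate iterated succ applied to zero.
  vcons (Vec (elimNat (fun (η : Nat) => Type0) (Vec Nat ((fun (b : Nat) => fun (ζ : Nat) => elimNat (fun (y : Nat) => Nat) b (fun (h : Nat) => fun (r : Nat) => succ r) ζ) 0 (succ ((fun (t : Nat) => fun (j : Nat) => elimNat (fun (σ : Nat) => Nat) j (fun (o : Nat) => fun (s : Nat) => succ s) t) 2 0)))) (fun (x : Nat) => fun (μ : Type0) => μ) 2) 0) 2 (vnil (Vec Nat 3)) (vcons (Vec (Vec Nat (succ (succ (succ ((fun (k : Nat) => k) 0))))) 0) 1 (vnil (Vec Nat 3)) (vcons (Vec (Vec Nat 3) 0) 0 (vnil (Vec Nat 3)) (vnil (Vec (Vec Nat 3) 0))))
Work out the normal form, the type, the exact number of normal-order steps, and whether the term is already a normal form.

normal form:
  vcons (Vec (Vec Nat 3) 0) 2 (vnil (Vec Nat 3)) (vcons (Vec (Vec Nat 3) 0) 1 (vnil (Vec Nat 3)) (vcons (Vec (Vec Nat 3) 0) 0 (vnil (Vec Nat 3)) (vnil (Vec (Vec Nat 3) 0))))
the term's type:
  Vec (Vec (Vec Nat 3) 0) 3
normal-order step count: 29
term was already normal: no
first contracted redex: an elimNat iota-redex


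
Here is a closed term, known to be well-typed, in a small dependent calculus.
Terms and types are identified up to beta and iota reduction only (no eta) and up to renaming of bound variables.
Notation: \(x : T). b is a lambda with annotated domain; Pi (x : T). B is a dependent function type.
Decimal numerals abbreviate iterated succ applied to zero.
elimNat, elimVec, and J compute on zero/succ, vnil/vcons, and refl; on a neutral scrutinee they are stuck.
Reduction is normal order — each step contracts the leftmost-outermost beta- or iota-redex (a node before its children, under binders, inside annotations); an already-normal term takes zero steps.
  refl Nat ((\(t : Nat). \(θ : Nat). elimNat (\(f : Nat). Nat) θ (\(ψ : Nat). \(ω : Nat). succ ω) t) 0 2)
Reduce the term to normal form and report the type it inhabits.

reduced normal form:
  refl Nat 2
type:
  Eq Nat 2 2
observation: 3 normal-order steps separate the term from its normal form.


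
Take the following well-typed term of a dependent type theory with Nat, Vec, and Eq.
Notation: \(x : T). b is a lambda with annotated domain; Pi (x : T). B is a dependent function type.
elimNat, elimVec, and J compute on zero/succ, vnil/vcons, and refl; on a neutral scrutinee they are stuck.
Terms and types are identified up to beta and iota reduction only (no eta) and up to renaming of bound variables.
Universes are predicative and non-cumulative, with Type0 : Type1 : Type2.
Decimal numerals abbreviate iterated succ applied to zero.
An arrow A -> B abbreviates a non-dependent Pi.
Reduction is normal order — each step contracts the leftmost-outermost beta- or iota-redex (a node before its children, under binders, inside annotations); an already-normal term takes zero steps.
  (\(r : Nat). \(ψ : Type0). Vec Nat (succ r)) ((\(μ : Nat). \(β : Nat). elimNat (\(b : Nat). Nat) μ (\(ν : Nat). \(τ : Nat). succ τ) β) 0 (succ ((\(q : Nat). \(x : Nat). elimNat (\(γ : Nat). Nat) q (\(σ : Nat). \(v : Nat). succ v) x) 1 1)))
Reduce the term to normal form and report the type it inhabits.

reduced normal form:
  \(r : Type0). Vec Nat 4
inferred type:
  Type0 -> Type0
observation: 19 normal-order steps separate the term from its normal form.


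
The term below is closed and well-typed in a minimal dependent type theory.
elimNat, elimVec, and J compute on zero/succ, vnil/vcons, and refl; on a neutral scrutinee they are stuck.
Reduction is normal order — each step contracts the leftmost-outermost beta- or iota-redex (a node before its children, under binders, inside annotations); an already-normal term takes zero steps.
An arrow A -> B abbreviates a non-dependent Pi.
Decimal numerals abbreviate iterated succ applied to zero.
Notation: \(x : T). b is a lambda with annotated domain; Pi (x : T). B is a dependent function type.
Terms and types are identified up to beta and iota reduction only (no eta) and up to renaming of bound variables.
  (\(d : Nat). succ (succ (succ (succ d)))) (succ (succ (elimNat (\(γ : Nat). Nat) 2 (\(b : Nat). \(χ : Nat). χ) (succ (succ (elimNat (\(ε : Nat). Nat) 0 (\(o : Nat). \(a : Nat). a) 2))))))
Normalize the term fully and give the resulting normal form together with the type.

resulting normal form:
  8
type:
  Nat
observation: normalization takes exactly 15 steps under the normal-order strategy.


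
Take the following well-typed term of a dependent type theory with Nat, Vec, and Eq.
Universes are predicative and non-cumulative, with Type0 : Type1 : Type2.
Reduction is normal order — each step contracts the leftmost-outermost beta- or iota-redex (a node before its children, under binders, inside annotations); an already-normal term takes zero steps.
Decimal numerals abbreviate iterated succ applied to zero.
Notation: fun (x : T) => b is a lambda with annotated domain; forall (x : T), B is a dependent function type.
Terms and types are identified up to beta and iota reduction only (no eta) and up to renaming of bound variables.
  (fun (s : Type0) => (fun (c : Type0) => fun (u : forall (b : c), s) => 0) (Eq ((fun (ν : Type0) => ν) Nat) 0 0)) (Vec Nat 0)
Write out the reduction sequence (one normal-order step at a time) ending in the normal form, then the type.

normal-order reduction:
  (fun (s : Type0) => (fun (c : Type0) => fun (u : forall (b : c), s) => 0) (Eq ((fun (ν : Type0) => ν) Nat) 0 0)) (Vec Nat 0)
  ~> (fun (s : Type0) => fun (c : forall (u : s), Vec Nat 0) => 0) (Eq ((fun (b : Type0) => b) Nat) 0 0)
  ~> fun (s : forall (c : Eq ((fun (u : Type0) => u) Nat) 0 0), Vec Nat 0) => 0
  ~> fun (s : forall (c : Eq Nat 0 0), Vec Nat 0) => 0
type:
  forall (s : forall (c : Eq Nat 0 0), Vec Nat 0), Nat


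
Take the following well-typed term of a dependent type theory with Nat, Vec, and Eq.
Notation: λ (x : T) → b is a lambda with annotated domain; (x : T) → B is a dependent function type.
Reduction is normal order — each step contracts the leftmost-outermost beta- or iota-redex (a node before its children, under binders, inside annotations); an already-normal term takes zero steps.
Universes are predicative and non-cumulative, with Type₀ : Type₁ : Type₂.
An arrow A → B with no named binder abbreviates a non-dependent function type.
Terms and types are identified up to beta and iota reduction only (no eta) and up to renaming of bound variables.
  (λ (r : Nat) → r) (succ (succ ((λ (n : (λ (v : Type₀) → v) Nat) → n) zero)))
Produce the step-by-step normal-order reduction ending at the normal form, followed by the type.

reduction (normal order):
  (λ (r : Nat) → r) (succ (succ ((λ (n : (λ (v : Type₀) → v) Nat) → n) zero)))
  ~> succ (succ ((λ (r : (λ (n : Type₀) → n) Nat) → r) zero))
  ~> succ (succ zero)
the term's type:
  Nat


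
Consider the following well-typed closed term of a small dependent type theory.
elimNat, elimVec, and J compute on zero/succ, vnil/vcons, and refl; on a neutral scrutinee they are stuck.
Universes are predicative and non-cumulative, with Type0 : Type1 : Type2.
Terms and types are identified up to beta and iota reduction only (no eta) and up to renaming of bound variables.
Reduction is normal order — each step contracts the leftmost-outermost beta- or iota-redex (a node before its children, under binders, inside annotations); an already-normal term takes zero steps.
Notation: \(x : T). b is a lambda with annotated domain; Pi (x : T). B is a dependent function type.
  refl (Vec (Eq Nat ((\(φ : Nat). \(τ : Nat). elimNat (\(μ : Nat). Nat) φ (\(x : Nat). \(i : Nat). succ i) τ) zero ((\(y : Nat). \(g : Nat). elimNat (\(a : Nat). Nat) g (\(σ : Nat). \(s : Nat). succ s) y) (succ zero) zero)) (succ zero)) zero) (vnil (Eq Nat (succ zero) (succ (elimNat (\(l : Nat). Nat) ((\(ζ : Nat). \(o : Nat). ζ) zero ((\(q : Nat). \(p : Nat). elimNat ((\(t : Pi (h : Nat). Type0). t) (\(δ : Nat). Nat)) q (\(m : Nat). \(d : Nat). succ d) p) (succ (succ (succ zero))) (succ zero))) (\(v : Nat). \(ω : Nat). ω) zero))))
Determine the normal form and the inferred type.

reduced normal form:
  refl (Vec (Eq Nat (succ zero) (succ zero)) zero) (vnil (Eq Nat (succ zero) (succ zero)))
inferred type:
  Eq (Vec (Eq Nat (succ zero) (succ zero)) zero) (vnil (Eq Nat (succ zero) (succ zero))) (vnil (Eq Nat (succ zero) (succ zero)))
observation: reduction starts at a beta-redex, and 15 normal-order steps reach the normal form.


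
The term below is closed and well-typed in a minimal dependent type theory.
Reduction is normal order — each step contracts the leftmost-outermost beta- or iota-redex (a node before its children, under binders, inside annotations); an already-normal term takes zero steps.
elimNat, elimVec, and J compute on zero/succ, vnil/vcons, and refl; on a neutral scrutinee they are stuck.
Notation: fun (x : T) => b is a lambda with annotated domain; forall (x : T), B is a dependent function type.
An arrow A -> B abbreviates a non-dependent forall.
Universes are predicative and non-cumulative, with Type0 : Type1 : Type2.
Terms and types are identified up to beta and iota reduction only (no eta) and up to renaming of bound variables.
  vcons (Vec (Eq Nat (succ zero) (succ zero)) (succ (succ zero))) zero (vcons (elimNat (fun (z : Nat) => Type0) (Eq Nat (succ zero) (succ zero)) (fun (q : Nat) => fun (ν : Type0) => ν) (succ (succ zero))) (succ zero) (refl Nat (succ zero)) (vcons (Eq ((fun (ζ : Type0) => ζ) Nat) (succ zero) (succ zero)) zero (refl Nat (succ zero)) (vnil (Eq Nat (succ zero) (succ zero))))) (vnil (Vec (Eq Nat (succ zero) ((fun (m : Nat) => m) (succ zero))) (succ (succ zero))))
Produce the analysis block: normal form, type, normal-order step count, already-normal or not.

normal form:
  vcons (Vec (Eq Nat (succ zero) (succ zero)) (succ (succ zero))) zero (vcons (Eq Nat (succ zero) (succ zero)) (succ zero) (refl Nat (succ zero)) (vcons (Eq Nat (succ zero) (succ zero)) zero (refl Nat (succ zero)) (vnil (Eq Nat (succ zero) (succ zero))))) (vnil (Vec (Eq Nat (succ zero) (succ zero)) (succ (succ zero))))
inferred type:
  Vec (Vec (Eq Nat (succ zero) (succ zero)) (succ (succ zero))) (succ zero)
normal-order step count: 9
started in normal form: no
first redex: an elimNat iota-redex


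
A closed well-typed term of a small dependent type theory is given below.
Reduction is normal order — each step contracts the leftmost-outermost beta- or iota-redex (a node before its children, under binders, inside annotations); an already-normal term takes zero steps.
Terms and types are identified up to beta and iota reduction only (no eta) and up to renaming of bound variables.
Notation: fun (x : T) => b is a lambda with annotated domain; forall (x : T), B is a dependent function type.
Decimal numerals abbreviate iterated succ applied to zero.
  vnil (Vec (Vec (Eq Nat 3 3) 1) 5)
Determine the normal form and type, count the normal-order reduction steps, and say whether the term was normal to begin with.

resulting normal form:
  vnil (Vec (Vec (Eq Nat 3 3) 1) 5)
type:
  Vec (Vec (Vec (Eq Nat 3 3) 1) 5) 0
normal-order step count: 0
started in normal form: yes


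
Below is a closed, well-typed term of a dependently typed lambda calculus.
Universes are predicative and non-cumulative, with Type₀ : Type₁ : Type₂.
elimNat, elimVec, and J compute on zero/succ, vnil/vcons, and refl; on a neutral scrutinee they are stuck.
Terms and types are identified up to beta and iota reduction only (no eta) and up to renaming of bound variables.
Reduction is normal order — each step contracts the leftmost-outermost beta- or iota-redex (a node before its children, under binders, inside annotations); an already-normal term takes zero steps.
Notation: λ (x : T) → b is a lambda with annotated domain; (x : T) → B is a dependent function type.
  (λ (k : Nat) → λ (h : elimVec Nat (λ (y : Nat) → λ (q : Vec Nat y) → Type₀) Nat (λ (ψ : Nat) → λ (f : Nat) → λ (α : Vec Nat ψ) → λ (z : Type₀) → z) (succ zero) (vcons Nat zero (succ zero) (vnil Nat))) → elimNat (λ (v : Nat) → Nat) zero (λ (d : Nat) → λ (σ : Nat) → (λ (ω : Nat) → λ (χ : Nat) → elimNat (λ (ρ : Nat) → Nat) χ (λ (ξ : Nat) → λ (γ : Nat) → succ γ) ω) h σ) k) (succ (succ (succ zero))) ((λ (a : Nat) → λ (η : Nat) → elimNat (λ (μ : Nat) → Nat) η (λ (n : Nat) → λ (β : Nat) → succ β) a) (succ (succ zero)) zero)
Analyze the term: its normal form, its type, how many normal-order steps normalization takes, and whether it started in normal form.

normal form:
  succ (succ (succ (succ (succ (succ zero)))))
type:
  Nat
reduction steps (normal order): 66
already normal: no
first contracted redex: a beta-redex
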